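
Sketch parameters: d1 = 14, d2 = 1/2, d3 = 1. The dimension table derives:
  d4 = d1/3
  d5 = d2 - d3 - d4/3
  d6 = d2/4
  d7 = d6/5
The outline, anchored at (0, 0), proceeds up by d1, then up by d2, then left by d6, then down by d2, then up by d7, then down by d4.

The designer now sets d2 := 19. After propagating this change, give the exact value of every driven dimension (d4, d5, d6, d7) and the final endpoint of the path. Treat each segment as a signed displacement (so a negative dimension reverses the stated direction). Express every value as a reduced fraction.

d4 = 14/3
d5 = 148/9
d6 = 19/4
d7 = 19/20
endpoint = (-19/4, 617/60)

Apply edit: d2 := 19
  d4 = d1/3 = 14/3
  d5 = d2 - d3 - d4/3 = 148/9
  d6 = d2/4 = 19/4
  d7 = d6/5 = 19/20
Walk from origin (0, 0):
  seg 1: up by d1 = 14 → (0, 14)
  seg 2: up by d2 = 19 → (0, 33)
  seg 3: left by d6 = 19/4 → (-19/4, 33)
  seg 4: down by d2 = 19 → (-19/4, 14)
  seg 5: up by d7 = 19/20 → (-19/4, 299/20)
  seg 6: down by d4 = 14/3 → (-19/4, 617/60)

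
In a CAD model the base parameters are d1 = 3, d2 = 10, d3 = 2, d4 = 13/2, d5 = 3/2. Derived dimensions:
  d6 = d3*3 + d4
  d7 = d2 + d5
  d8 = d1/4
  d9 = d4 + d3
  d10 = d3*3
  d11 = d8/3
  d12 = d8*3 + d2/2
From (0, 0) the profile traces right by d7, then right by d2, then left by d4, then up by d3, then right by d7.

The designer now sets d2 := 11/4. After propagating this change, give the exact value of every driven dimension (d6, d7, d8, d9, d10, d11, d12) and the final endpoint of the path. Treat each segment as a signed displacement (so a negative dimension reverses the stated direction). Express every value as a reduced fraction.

Apply edit: d2 := 11/4
  d6 = d3*3 + d4 = 25/2
  d7 = d2 + d5 = 17/4
  d8 = d1/4 = 3/4
  d9 = d4 + d3 = 17/2
  d10 = d3*3 = 6
  d11 = d8/3 = 1/4
  d12 = d8*3 + d2/2 = 29/8
Walk from origin (0, 0):
  seg 1: right by d7 = 17/4 → (17/4, 0)
  seg 2: right by d2 = 11/4 → (7, 0)
  seg 3: left by d4 = 13/2 → (1/2, 0)
  seg 4: up by d3 = 2 → (1/2, 2)
  seg 5: right by d7 = 17/4 → (19/4, 2)

d6 = 25/2
d7 = 17/4
d8 = 3/4
d9 = 17/2
d10 = 6
d11 = 1/4
d12 = 29/8
endpoint = (19/4, 2)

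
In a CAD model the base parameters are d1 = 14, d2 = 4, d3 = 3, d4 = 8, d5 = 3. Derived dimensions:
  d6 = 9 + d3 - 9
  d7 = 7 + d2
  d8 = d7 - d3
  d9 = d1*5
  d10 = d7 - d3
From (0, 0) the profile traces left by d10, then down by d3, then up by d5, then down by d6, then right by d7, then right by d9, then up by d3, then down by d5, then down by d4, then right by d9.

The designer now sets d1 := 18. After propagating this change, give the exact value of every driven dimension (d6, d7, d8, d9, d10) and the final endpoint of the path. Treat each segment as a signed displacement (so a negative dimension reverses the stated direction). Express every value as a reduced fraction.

Apply edit: d1 := 18
  d6 = 9 + d3 - 9 = 3
  d7 = 7 + d2 = 11
  d8 = d7 - d3 = 8
  d9 = d1*5 = 90
  d10 = d7 - d3 = 8
Walk from origin (0, 0):
  seg 1: left by d10 = 8 → (-8, 0)
  seg 2: down by d3 = 3 → (-8, -3)
  seg 3: up by d5 = 3 → (-8, 0)
  seg 4: down by d6 = 3 → (-8, -3)
  seg 5: right by d7 = 11 → (3, -3)
  seg 6: right by d9 = 90 → (93, -3)
  seg 7: up by d3 = 3 → (93, 0)
  seg 8: down by d5 = 3 → (93, -3)
  seg 9: down by d4 = 8 → (93, -11)
  seg 10: right by d9 = 90 → (183, -11)

d6 = 3
d7 = 11
d8 = 8
d9 = 90
d10 = 8
endpoint = (183, -11)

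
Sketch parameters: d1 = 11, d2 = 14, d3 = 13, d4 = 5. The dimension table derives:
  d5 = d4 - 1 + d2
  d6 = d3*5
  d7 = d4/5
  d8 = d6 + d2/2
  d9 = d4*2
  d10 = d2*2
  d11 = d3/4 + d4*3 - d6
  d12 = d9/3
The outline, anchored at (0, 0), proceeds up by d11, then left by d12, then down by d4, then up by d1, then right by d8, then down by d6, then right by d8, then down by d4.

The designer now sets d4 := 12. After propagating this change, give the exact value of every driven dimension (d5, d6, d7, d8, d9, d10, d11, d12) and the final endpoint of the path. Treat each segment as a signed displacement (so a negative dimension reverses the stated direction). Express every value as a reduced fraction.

Apply edit: d4 := 12
  d5 = d4 - 1 + d2 = 25
  d6 = d3*5 = 65
  d7 = d4/5 = 12/5
  d8 = d6 + d2/2 = 72
  d9 = d4*2 = 24
  d10 = d2*2 = 28
  d11 = d3/4 + d4*3 - d6 = -103/4
  d12 = d9/3 = 8
Walk from origin (0, 0):
  seg 1: up by d11 = -103/4 → (0, -103/4)
  seg 2: left by d12 = 8 → (-8, -103/4)
  seg 3: down by d4 = 12 → (-8, -151/4)
  seg 4: up by d1 = 11 → (-8, -107/4)
  seg 5: right by d8 = 72 → (64, -107/4)
  seg 6: down by d6 = 65 → (64, -367/4)
  seg 7: right by d8 = 72 → (136, -367/4)
  seg 8: down by d4 = 12 → (136, -415/4)

d5 = 25
d6 = 65
d7 = 12/5
d8 = 72
d9 = 24
d10 = 28
d11 = -103/4
d12 = 8
endpoint = (136, -415/4)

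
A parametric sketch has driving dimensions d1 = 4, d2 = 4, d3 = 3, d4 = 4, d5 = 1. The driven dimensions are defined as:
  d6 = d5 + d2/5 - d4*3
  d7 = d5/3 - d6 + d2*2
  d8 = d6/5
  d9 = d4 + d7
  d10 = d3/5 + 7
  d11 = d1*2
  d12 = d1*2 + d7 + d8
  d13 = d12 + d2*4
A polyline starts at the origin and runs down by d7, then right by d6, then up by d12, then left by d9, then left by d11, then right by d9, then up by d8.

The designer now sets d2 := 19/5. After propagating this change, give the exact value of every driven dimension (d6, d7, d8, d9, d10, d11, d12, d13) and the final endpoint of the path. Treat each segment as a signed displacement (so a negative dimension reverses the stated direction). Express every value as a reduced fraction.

d6 = -256/25
d7 = 1363/75
d8 = -256/125
d9 = 1663/75
d10 = 38/5
d11 = 8
d12 = 9047/375
d13 = 14747/375
endpoint = (-456/25, 488/125)

Apply edit: d2 := 19/5
  d6 = d5 + d2/5 - d4*3 = -256/25
  d7 = d5/3 - d6 + d2*2 = 1363/75
  d8 = d6/5 = -256/125
  d9 = d4 + d7 = 1663/75
  d10 = d3/5 + 7 = 38/5
  d11 = d1*2 = 8
  d12 = d1*2 + d7 + d8 = 9047/375
  d13 = d12 + d2*4 = 14747/375
Walk from origin (0, 0):
  seg 1: down by d7 = 1363/75 → (0, -1363/75)
  seg 2: right by d6 = -256/25 → (-256/25, -1363/75)
  seg 3: up by d12 = 9047/375 → (-256/25, 744/125)
  seg 4: left by d9 = 1663/75 → (-2431/75, 744/125)
  seg 5: left by d11 = 8 → (-3031/75, 744/125)
  seg 6: right by d9 = 1663/75 → (-456/25, 744/125)
  seg 7: up by d8 = -256/125 → (-456/25, 488/125)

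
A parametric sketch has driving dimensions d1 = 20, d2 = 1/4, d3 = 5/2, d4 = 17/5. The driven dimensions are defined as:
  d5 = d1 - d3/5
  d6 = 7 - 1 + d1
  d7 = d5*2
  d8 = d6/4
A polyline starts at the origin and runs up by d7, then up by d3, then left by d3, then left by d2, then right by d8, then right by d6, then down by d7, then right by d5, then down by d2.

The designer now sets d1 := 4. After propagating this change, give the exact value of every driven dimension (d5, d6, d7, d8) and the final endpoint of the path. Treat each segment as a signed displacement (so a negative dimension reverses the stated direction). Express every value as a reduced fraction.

Apply edit: d1 := 4
  d5 = d1 - d3/5 = 7/2
  d6 = 7 - 1 + d1 = 10
  d7 = d5*2 = 7
  d8 = d6/4 = 5/2
Walk from origin (0, 0):
  seg 1: up by d7 = 7 → (0, 7)
  seg 2: up by d3 = 5/2 → (0, 19/2)
  seg 3: left by d3 = 5/2 → (-5/2, 19/2)
  seg 4: left by d2 = 1/4 → (-11/4, 19/2)
  seg 5: right by d8 = 5/2 → (-1/4, 19/2)
  seg 6: right by d6 = 10 → (39/4, 19/2)
  seg 7: down by d7 = 7 → (39/4, 5/2)
  seg 8: right by d5 = 7/2 → (53/4, 5/2)
  seg 9: down by d2 = 1/4 → (53/4, 9/4)

d5 = 7/2
d6 = 10
d7 = 7
d8 = 5/2
endpoint = (53/4, 9/4)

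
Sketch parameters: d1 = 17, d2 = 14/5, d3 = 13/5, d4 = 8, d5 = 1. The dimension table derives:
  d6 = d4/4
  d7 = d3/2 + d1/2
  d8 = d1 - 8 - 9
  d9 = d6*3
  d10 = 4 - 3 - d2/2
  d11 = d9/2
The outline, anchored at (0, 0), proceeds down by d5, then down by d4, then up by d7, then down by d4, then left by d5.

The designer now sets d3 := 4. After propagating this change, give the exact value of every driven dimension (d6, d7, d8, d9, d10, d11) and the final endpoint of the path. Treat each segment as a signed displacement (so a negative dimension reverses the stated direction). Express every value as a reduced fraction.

d6 = 2
d7 = 21/2
d8 = 0
d9 = 6
d10 = -2/5
d11 = 3
endpoint = (-1, -13/2)

Apply edit: d3 := 4
  d6 = d4/4 = 2
  d7 = d3/2 + d1/2 = 21/2
  d8 = d1 - 8 - 9 = 0
  d9 = d6*3 = 6
  d10 = 4 - 3 - d2/2 = -2/5
  d11 = d9/2 = 3
Walk from origin (0, 0):
  seg 1: down by d5 = 1 → (0, -1)
  seg 2: down by d4 = 8 → (0, -9)
  seg 3: up by d7 = 21/2 → (0, 3/2)
  seg 4: down by d4 = 8 → (0, -13/2)
  seg 5: left by d5 = 1 → (-1, -13/2)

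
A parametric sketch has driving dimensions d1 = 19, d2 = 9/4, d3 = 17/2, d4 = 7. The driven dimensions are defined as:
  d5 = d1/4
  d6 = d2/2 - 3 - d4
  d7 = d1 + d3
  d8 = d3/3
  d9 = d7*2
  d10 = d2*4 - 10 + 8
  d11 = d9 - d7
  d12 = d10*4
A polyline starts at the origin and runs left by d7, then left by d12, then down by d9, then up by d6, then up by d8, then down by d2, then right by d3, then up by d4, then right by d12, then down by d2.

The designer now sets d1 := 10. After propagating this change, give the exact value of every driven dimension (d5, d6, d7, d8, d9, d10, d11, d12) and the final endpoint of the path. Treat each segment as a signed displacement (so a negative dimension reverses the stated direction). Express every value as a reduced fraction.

d5 = 5/2
d6 = -71/8
d7 = 37/2
d8 = 17/6
d9 = 37
d10 = 7
d11 = 37/2
d12 = 28
endpoint = (-10, -973/24)

Apply edit: d1 := 10
  d5 = d1/4 = 5/2
  d6 = d2/2 - 3 - d4 = -71/8
  d7 = d1 + d3 = 37/2
  d8 = d3/3 = 17/6
  d9 = d7*2 = 37
  d10 = d2*4 - 10 + 8 = 7
  d11 = d9 - d7 = 37/2
  d12 = d10*4 = 28
Walk from origin (0, 0):
  seg 1: left by d7 = 37/2 → (-37/2, 0)
  seg 2: left by d12 = 28 → (-93/2, 0)
  seg 3: down by d9 = 37 → (-93/2, -37)
  seg 4: up by d6 = -71/8 → (-93/2, -367/8)
  seg 5: up by d8 = 17/6 → (-93/2, -1033/24)
  seg 6: down by d2 = 9/4 → (-93/2, -1087/24)
  seg 7: right by d3 = 17/2 → (-38, -1087/24)
  seg 8: up by d4 = 7 → (-38, -919/24)
  seg 9: right by d12 = 28 → (-10, -919/24)
  seg 10: down by d2 = 9/4 → (-10, -973/24)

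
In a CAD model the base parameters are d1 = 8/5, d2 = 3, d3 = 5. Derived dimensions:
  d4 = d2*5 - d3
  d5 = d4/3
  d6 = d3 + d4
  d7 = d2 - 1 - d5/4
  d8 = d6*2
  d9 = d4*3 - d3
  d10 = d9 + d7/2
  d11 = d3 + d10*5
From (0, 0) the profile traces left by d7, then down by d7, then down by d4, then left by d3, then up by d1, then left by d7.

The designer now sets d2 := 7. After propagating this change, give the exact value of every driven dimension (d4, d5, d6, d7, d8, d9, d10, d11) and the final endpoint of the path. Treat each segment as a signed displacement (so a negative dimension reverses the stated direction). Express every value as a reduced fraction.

Apply edit: d2 := 7
  d4 = d2*5 - d3 = 30
  d5 = d4/3 = 10
  d6 = d3 + d4 = 35
  d7 = d2 - 1 - d5/4 = 7/2
  d8 = d6*2 = 70
  d9 = d4*3 - d3 = 85
  d10 = d9 + d7/2 = 347/4
  d11 = d3 + d10*5 = 1755/4
Walk from origin (0, 0):
  seg 1: left by d7 = 7/2 → (-7/2, 0)
  seg 2: down by d7 = 7/2 → (-7/2, -7/2)
  seg 3: down by d4 = 30 → (-7/2, -67/2)
  seg 4: left by d3 = 5 → (-17/2, -67/2)
  seg 5: up by d1 = 8/5 → (-17/2, -319/10)
  seg 6: left by d7 = 7/2 → (-12, -319/10)

d4 = 30
d5 = 10
d6 = 35
d7 = 7/2
d8 = 70
d9 = 85
d10 = 347/4
d11 = 1755/4
endpoint = (-12, -319/10)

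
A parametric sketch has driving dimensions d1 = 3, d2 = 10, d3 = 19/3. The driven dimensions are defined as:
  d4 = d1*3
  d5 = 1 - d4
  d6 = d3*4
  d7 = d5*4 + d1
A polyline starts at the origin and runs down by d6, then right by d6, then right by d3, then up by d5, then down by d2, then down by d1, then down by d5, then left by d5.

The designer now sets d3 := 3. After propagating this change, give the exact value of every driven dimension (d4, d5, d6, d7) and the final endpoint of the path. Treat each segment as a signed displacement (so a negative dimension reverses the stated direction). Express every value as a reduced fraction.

Apply edit: d3 := 3
  d4 = d1*3 = 9
  d5 = 1 - d4 = -8
  d6 = d3*4 = 12
  d7 = d5*4 + d1 = -29
Walk from origin (0, 0):
  seg 1: down by d6 = 12 → (0, -12)
  seg 2: right by d6 = 12 → (12, -12)
  seg 3: right by d3 = 3 → (15, -12)
  seg 4: up by d5 = -8 → (15, -20)
  seg 5: down by d2 = 10 → (15, -30)
  seg 6: down by d1 = 3 → (15, -33)
  seg 7: down by d5 = -8 → (15, -25)
  seg 8: left by d5 = -8 → (23, -25)

d4 = 9
d5 = -8
d6 = 12
d7 = -29
endpoint = (23, -25)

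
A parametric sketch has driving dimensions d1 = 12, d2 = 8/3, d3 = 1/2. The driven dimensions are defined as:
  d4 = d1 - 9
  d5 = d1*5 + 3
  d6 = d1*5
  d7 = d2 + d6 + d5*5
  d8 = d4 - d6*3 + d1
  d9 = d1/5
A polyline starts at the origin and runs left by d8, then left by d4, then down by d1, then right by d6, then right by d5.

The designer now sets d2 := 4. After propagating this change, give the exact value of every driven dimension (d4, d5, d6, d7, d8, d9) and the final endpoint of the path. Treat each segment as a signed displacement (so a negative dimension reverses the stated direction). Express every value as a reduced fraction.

Apply edit: d2 := 4
  d4 = d1 - 9 = 3
  d5 = d1*5 + 3 = 63
  d6 = d1*5 = 60
  d7 = d2 + d6 + d5*5 = 379
  d8 = d4 - d6*3 + d1 = -165
  d9 = d1/5 = 12/5
Walk from origin (0, 0):
  seg 1: left by d8 = -165 → (165, 0)
  seg 2: left by d4 = 3 → (162, 0)
  seg 3: down by d1 = 12 → (162, -12)
  seg 4: right by d6 = 60 → (222, -12)
  seg 5: right by d5 = 63 → (285, -12)

d4 = 3
d5 = 63
d6 = 60
d7 = 379
d8 = -165
d9 = 12/5
endpoint = (285, -12)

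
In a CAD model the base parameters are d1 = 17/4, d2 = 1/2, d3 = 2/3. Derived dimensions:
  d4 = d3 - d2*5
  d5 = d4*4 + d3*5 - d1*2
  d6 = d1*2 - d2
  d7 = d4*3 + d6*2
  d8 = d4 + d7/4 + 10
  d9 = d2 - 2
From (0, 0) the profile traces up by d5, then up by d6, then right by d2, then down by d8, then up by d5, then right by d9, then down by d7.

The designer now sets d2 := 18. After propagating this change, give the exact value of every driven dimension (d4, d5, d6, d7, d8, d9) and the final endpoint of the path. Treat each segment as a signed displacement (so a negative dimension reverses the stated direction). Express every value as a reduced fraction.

d4 = -268/3
d5 = -725/2
d6 = -19/2
d7 = -287
d8 = -1813/12
d9 = 16
endpoint = (34, -3557/12)

Apply edit: d2 := 18
  d4 = d3 - d2*5 = -268/3
  d5 = d4*4 + d3*5 - d1*2 = -725/2
  d6 = d1*2 - d2 = -19/2
  d7 = d4*3 + d6*2 = -287
  d8 = d4 + d7/4 + 10 = -1813/12
  d9 = d2 - 2 = 16
Walk from origin (0, 0):
  seg 1: up by d5 = -725/2 → (0, -725/2)
  seg 2: up by d6 = -19/2 → (0, -372)
  seg 3: right by d2 = 18 → (18, -372)
  seg 4: down by d8 = -1813/12 → (18, -2651/12)
  seg 5: up by d5 = -725/2 → (18, -7001/12)
  seg 6: right by d9 = 16 → (34, -7001/12)
  seg 7: down by d7 = -287 → (34, -3557/12)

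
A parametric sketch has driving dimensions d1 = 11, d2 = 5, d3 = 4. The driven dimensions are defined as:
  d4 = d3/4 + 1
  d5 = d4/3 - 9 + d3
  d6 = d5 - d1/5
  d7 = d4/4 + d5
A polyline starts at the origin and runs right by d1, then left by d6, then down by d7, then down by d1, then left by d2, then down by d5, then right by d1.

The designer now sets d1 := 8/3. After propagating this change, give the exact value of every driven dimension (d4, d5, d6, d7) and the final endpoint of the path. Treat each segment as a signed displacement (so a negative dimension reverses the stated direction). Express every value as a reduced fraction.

Apply edit: d1 := 8/3
  d4 = d3/4 + 1 = 2
  d5 = d4/3 - 9 + d3 = -13/3
  d6 = d5 - d1/5 = -73/15
  d7 = d4/4 + d5 = -23/6
Walk from origin (0, 0):
  seg 1: right by d1 = 8/3 → (8/3, 0)
  seg 2: left by d6 = -73/15 → (113/15, 0)
  seg 3: down by d7 = -23/6 → (113/15, 23/6)
  seg 4: down by d1 = 8/3 → (113/15, 7/6)
  seg 5: left by d2 = 5 → (38/15, 7/6)
  seg 6: down by d5 = -13/3 → (38/15, 11/2)
  seg 7: right by d1 = 8/3 → (26/5, 11/2)

d4 = 2
d5 = -13/3
d6 = -73/15
d7 = -23/6
endpoint = (26/5, 11/2)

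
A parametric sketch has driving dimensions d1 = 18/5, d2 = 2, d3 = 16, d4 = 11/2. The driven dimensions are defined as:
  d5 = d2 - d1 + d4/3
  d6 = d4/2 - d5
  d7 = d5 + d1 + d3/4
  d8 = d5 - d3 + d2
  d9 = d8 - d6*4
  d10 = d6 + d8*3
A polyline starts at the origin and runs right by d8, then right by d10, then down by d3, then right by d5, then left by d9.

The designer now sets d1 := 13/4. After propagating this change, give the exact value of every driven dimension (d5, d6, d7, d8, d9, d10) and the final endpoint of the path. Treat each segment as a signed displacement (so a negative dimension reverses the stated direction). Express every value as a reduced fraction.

Apply edit: d1 := 13/4
  d5 = d2 - d1 + d4/3 = 7/12
  d6 = d4/2 - d5 = 13/6
  d7 = d5 + d1 + d3/4 = 47/6
  d8 = d5 - d3 + d2 = -161/12
  d9 = d8 - d6*4 = -265/12
  d10 = d6 + d8*3 = -457/12
Walk from origin (0, 0):
  seg 1: right by d8 = -161/12 → (-161/12, 0)
  seg 2: right by d10 = -457/12 → (-103/2, 0)
  seg 3: down by d3 = 16 → (-103/2, -16)
  seg 4: right by d5 = 7/12 → (-611/12, -16)
  seg 5: left by d9 = -265/12 → (-173/6, -16)

d5 = 7/12
d6 = 13/6
d7 = 47/6
d8 = -161/12
d9 = -265/12
d10 = -457/12
endpoint = (-173/6, -16)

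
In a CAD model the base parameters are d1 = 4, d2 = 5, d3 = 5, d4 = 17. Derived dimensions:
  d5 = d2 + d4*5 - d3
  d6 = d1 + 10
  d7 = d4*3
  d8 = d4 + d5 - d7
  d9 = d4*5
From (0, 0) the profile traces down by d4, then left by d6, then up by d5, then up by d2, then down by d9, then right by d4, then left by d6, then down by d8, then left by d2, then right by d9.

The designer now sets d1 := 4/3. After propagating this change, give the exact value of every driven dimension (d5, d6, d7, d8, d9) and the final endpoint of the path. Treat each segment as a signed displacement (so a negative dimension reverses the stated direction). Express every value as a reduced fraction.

Apply edit: d1 := 4/3
  d5 = d2 + d4*5 - d3 = 85
  d6 = d1 + 10 = 34/3
  d7 = d4*3 = 51
  d8 = d4 + d5 - d7 = 51
  d9 = d4*5 = 85
Walk from origin (0, 0):
  seg 1: down by d4 = 17 → (0, -17)
  seg 2: left by d6 = 34/3 → (-34/3, -17)
  seg 3: up by d5 = 85 → (-34/3, 68)
  seg 4: up by d2 = 5 → (-34/3, 73)
  seg 5: down by d9 = 85 → (-34/3, -12)
  seg 6: right by d4 = 17 → (17/3, -12)
  seg 7: left by d6 = 34/3 → (-17/3, -12)
  seg 8: down by d8 = 51 → (-17/3, -63)
  seg 9: left by d2 = 5 → (-32/3, -63)
  seg 10: right by d9 = 85 → (223/3, -63)

d5 = 85
d6 = 34/3
d7 = 51
d8 = 51
d9 = 85
endpoint = (223/3, -63)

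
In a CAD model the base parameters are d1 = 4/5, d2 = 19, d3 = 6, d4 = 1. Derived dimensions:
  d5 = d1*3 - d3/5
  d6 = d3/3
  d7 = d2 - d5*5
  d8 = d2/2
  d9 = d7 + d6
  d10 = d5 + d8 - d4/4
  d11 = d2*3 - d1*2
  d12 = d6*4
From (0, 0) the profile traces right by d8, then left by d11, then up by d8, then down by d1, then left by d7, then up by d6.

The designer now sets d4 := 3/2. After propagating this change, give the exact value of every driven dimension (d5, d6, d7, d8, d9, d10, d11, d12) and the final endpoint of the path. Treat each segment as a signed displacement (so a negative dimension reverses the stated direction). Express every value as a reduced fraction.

Apply edit: d4 := 3/2
  d5 = d1*3 - d3/5 = 6/5
  d6 = d3/3 = 2
  d7 = d2 - d5*5 = 13
  d8 = d2/2 = 19/2
  d9 = d7 + d6 = 15
  d10 = d5 + d8 - d4/4 = 413/40
  d11 = d2*3 - d1*2 = 277/5
  d12 = d6*4 = 8
Walk from origin (0, 0):
  seg 1: right by d8 = 19/2 → (19/2, 0)
  seg 2: left by d11 = 277/5 → (-459/10, 0)
  seg 3: up by d8 = 19/2 → (-459/10, 19/2)
  seg 4: down by d1 = 4/5 → (-459/10, 87/10)
  seg 5: left by d7 = 13 → (-589/10, 87/10)
  seg 6: up by d6 = 2 → (-589/10, 107/10)

d5 = 6/5
d6 = 2
d7 = 13
d8 = 19/2
d9 = 15
d10 = 413/40
d11 = 277/5
d12 = 8
endpoint = (-589/10, 107/10)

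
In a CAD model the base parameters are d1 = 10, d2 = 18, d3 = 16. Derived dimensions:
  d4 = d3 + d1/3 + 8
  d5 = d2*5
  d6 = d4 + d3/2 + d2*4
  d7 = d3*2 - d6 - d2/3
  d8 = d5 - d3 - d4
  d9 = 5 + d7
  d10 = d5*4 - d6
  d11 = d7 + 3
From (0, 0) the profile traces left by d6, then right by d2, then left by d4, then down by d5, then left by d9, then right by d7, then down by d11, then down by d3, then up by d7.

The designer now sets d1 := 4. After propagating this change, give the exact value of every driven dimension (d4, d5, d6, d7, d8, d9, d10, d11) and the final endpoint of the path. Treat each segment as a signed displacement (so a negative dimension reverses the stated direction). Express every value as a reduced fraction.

Apply edit: d1 := 4
  d4 = d3 + d1/3 + 8 = 76/3
  d5 = d2*5 = 90
  d6 = d4 + d3/2 + d2*4 = 316/3
  d7 = d3*2 - d6 - d2/3 = -238/3
  d8 = d5 - d3 - d4 = 146/3
  d9 = 5 + d7 = -223/3
  d10 = d5*4 - d6 = 764/3
  d11 = d7 + 3 = -229/3
Walk from origin (0, 0):
  seg 1: left by d6 = 316/3 → (-316/3, 0)
  seg 2: right by d2 = 18 → (-262/3, 0)
  seg 3: left by d4 = 76/3 → (-338/3, 0)
  seg 4: down by d5 = 90 → (-338/3, -90)
  seg 5: left by d9 = -223/3 → (-115/3, -90)
  seg 6: right by d7 = -238/3 → (-353/3, -90)
  seg 7: down by d11 = -229/3 → (-353/3, -41/3)
  seg 8: down by d3 = 16 → (-353/3, -89/3)
  seg 9: up by d7 = -238/3 → (-353/3, -109)

d4 = 76/3
d5 = 90
d6 = 316/3
d7 = -238/3
d8 = 146/3
d9 = -223/3
d10 = 764/3
d11 = -229/3
endpoint = (-353/3, -109)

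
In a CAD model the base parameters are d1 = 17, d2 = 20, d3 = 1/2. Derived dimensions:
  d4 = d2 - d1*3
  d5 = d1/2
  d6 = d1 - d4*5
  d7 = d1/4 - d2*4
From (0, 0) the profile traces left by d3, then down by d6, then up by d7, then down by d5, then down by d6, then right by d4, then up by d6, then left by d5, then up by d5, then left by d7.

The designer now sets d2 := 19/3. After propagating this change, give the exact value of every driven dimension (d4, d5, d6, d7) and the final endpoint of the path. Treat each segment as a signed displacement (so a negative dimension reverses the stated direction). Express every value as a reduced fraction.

d4 = -134/3
d5 = 17/2
d6 = 721/3
d7 = -253/12
endpoint = (-391/12, -3137/12)

Apply edit: d2 := 19/3
  d4 = d2 - d1*3 = -134/3
  d5 = d1/2 = 17/2
  d6 = d1 - d4*5 = 721/3
  d7 = d1/4 - d2*4 = -253/12
Walk from origin (0, 0):
  seg 1: left by d3 = 1/2 → (-1/2, 0)
  seg 2: down by d6 = 721/3 → (-1/2, -721/3)
  seg 3: up by d7 = -253/12 → (-1/2, -3137/12)
  seg 4: down by d5 = 17/2 → (-1/2, -3239/12)
  seg 5: down by d6 = 721/3 → (-1/2, -2041/4)
  seg 6: right by d4 = -134/3 → (-271/6, -2041/4)
  seg 7: up by d6 = 721/3 → (-271/6, -3239/12)
  seg 8: left by d5 = 17/2 → (-161/3, -3239/12)
  seg 9: up by d5 = 17/2 → (-161/3, -3137/12)
  seg 10: left by d7 = -253/12 → (-391/12, -3137/12)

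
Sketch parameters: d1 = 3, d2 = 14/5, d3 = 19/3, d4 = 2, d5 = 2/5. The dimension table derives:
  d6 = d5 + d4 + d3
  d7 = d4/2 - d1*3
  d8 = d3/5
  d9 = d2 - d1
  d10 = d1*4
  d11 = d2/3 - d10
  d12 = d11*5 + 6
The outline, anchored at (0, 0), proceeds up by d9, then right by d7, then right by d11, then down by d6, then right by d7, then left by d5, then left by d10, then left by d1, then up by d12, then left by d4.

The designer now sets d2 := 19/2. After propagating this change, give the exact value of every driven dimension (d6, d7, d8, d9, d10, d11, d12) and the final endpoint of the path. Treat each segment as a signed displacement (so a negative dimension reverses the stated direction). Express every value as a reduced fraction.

Apply edit: d2 := 19/2
  d6 = d5 + d4 + d3 = 131/15
  d7 = d4/2 - d1*3 = -8
  d8 = d3/5 = 19/15
  d9 = d2 - d1 = 13/2
  d10 = d1*4 = 12
  d11 = d2/3 - d10 = -53/6
  d12 = d11*5 + 6 = -229/6
Walk from origin (0, 0):
  seg 1: up by d9 = 13/2 → (0, 13/2)
  seg 2: right by d7 = -8 → (-8, 13/2)
  seg 3: right by d11 = -53/6 → (-101/6, 13/2)
  seg 4: down by d6 = 131/15 → (-101/6, -67/30)
  seg 5: right by d7 = -8 → (-149/6, -67/30)
  seg 6: left by d5 = 2/5 → (-757/30, -67/30)
  seg 7: left by d10 = 12 → (-1117/30, -67/30)
  seg 8: left by d1 = 3 → (-1207/30, -67/30)
  seg 9: up by d12 = -229/6 → (-1207/30, -202/5)
  seg 10: left by d4 = 2 → (-1267/30, -202/5)

d6 = 131/15
d7 = -8
d8 = 19/15
d9 = 13/2
d10 = 12
d11 = -53/6
d12 = -229/6
endpoint = (-1267/30, -202/5)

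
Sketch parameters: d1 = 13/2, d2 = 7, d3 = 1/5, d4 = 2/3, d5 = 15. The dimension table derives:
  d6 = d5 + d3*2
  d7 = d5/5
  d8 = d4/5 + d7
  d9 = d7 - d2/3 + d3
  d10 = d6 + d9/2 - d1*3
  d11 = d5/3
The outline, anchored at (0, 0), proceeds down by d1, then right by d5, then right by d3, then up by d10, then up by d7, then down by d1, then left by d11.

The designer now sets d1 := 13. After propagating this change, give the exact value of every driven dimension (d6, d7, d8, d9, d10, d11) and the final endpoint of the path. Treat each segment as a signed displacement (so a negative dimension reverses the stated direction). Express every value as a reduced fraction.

Apply edit: d1 := 13
  d6 = d5 + d3*2 = 77/5
  d7 = d5/5 = 3
  d8 = d4/5 + d7 = 47/15
  d9 = d7 - d2/3 + d3 = 13/15
  d10 = d6 + d9/2 - d1*3 = -139/6
  d11 = d5/3 = 5
Walk from origin (0, 0):
  seg 1: down by d1 = 13 → (0, -13)
  seg 2: right by d5 = 15 → (15, -13)
  seg 3: right by d3 = 1/5 → (76/5, -13)
  seg 4: up by d10 = -139/6 → (76/5, -217/6)
  seg 5: up by d7 = 3 → (76/5, -199/6)
  seg 6: down by d1 = 13 → (76/5, -277/6)
  seg 7: left by d11 = 5 → (51/5, -277/6)

d6 = 77/5
d7 = 3
d8 = 47/15
d9 = 13/15
d10 = -139/6
d11 = 5
endpoint = (51/5, -277/6)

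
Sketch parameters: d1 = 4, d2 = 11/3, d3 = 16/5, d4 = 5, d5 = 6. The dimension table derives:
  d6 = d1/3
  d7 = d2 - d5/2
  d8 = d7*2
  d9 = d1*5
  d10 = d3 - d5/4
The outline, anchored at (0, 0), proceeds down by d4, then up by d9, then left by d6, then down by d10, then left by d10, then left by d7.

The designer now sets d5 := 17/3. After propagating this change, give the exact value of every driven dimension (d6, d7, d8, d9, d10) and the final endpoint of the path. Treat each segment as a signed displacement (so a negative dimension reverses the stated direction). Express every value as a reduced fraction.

Apply edit: d5 := 17/3
  d6 = d1/3 = 4/3
  d7 = d2 - d5/2 = 5/6
  d8 = d7*2 = 5/3
  d9 = d1*5 = 20
  d10 = d3 - d5/4 = 107/60
Walk from origin (0, 0):
  seg 1: down by d4 = 5 → (0, -5)
  seg 2: up by d9 = 20 → (0, 15)
  seg 3: left by d6 = 4/3 → (-4/3, 15)
  seg 4: down by d10 = 107/60 → (-4/3, 793/60)
  seg 5: left by d10 = 107/60 → (-187/60, 793/60)
  seg 6: left by d7 = 5/6 → (-79/20, 793/60)

d6 = 4/3
d7 = 5/6
d8 = 5/3
d9 = 20
d10 = 107/60
endpoint = (-79/20, 793/60)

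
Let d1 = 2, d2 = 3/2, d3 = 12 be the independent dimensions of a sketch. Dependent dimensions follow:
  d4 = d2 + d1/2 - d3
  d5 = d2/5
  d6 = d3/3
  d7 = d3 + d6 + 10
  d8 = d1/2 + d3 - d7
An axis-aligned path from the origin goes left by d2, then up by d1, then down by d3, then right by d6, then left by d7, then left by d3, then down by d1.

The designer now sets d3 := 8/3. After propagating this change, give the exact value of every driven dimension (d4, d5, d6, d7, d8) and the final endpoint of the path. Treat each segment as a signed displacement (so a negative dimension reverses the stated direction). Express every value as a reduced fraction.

Apply edit: d3 := 8/3
  d4 = d2 + d1/2 - d3 = -1/6
  d5 = d2/5 = 3/10
  d6 = d3/3 = 8/9
  d7 = d3 + d6 + 10 = 122/9
  d8 = d1/2 + d3 - d7 = -89/9
Walk from origin (0, 0):
  seg 1: left by d2 = 3/2 → (-3/2, 0)
  seg 2: up by d1 = 2 → (-3/2, 2)
  seg 3: down by d3 = 8/3 → (-3/2, -2/3)
  seg 4: right by d6 = 8/9 → (-11/18, -2/3)
  seg 5: left by d7 = 122/9 → (-85/6, -2/3)
  seg 6: left by d3 = 8/3 → (-101/6, -2/3)
  seg 7: down by d1 = 2 → (-101/6, -8/3)

d4 = -1/6
d5 = 3/10
d6 = 8/9
d7 = 122/9
d8 = -89/9
endpoint = (-101/6, -8/3)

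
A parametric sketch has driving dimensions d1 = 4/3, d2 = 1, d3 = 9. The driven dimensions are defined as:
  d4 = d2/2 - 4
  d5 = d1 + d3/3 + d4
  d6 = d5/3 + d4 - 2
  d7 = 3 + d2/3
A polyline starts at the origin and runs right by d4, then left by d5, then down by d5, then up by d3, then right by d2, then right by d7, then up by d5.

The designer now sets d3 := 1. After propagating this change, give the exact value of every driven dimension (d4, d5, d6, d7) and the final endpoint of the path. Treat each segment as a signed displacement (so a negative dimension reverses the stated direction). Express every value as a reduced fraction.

d4 = -7/2
d5 = -11/6
d6 = -55/9
d7 = 10/3
endpoint = (8/3, 1)

Apply edit: d3 := 1
  d4 = d2/2 - 4 = -7/2
  d5 = d1 + d3/3 + d4 = -11/6
  d6 = d5/3 + d4 - 2 = -55/9
  d7 = 3 + d2/3 = 10/3
Walk from origin (0, 0):
  seg 1: right by d4 = -7/2 → (-7/2, 0)
  seg 2: left by d5 = -11/6 → (-5/3, 0)
  seg 3: down by d5 = -11/6 → (-5/3, 11/6)
  seg 4: up by d3 = 1 → (-5/3, 17/6)
  seg 5: right by d2 = 1 → (-2/3, 17/6)
  seg 6: right by d7 = 10/3 → (8/3, 17/6)
  seg 7: up by d5 = -11/6 → (8/3, 1)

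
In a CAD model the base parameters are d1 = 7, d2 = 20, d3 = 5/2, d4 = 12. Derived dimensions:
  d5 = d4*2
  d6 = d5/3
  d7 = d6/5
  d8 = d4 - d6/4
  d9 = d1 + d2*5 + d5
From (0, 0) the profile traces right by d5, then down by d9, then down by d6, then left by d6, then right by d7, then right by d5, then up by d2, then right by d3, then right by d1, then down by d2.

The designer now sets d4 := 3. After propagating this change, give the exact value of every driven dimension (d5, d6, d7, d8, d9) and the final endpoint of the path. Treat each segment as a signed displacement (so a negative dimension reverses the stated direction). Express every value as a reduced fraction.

d5 = 6
d6 = 2
d7 = 2/5
d8 = 5/2
d9 = 113
endpoint = (199/10, -115)

Apply edit: d4 := 3
  d5 = d4*2 = 6
  d6 = d5/3 = 2
  d7 = d6/5 = 2/5
  d8 = d4 - d6/4 = 5/2
  d9 = d1 + d2*5 + d5 = 113
Walk from origin (0, 0):
  seg 1: right by d5 = 6 → (6, 0)
  seg 2: down by d9 = 113 → (6, -113)
  seg 3: down by d6 = 2 → (6, -115)
  seg 4: left by d6 = 2 → (4, -115)
  seg 5: right by d7 = 2/5 → (22/5, -115)
  seg 6: right by d5 = 6 → (52/5, -115)
  seg 7: up by d2 = 20 → (52/5, -95)
  seg 8: right by d3 = 5/2 → (129/10, -95)
  seg 9: right by d1 = 7 → (199/10, -95)
  seg 10: down by d2 = 20 → (199/10, -115)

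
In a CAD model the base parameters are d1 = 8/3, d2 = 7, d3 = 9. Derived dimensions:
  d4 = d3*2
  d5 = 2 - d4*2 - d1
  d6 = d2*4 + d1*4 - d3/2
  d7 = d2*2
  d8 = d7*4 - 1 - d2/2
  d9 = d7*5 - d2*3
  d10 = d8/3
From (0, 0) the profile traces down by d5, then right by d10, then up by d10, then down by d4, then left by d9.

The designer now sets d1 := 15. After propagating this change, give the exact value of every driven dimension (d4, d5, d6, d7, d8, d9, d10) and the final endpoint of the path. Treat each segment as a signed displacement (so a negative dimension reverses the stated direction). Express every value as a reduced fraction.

d4 = 18
d5 = -49
d6 = 167/2
d7 = 14
d8 = 103/2
d9 = 49
d10 = 103/6
endpoint = (-191/6, 289/6)

Apply edit: d1 := 15
  d4 = d3*2 = 18
  d5 = 2 - d4*2 - d1 = -49
  d6 = d2*4 + d1*4 - d3/2 = 167/2
  d7 = d2*2 = 14
  d8 = d7*4 - 1 - d2/2 = 103/2
  d9 = d7*5 - d2*3 = 49
  d10 = d8/3 = 103/6
Walk from origin (0, 0):
  seg 1: down by d5 = -49 → (0, 49)
  seg 2: right by d10 = 103/6 → (103/6, 49)
  seg 3: up by d10 = 103/6 → (103/6, 397/6)
  seg 4: down by d4 = 18 → (103/6, 289/6)
  seg 5: left by d9 = 49 → (-191/6, 289/6)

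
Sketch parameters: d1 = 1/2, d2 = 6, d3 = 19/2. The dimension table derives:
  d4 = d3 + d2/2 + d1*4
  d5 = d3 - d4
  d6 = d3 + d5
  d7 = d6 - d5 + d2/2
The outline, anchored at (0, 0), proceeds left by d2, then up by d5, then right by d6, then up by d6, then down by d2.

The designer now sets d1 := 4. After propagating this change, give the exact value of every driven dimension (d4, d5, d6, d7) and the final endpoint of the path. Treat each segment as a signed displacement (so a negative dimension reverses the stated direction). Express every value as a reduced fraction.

Apply edit: d1 := 4
  d4 = d3 + d2/2 + d1*4 = 57/2
  d5 = d3 - d4 = -19
  d6 = d3 + d5 = -19/2
  d7 = d6 - d5 + d2/2 = 25/2
Walk from origin (0, 0):
  seg 1: left by d2 = 6 → (-6, 0)
  seg 2: up by d5 = -19 → (-6, -19)
  seg 3: right by d6 = -19/2 → (-31/2, -19)
  seg 4: up by d6 = -19/2 → (-31/2, -57/2)
  seg 5: down by d2 = 6 → (-31/2, -69/2)

d4 = 57/2
d5 = -19
d6 = -19/2
d7 = 25/2
endpoint = (-31/2, -69/2)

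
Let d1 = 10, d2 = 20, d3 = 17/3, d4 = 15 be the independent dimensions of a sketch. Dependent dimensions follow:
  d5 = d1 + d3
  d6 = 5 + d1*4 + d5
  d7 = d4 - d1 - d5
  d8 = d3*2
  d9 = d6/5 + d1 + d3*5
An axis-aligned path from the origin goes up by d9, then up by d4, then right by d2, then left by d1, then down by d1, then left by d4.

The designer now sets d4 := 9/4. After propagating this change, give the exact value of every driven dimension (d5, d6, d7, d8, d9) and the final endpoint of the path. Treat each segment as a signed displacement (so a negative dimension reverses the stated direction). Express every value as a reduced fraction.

d5 = 47/3
d6 = 182/3
d7 = -281/12
d8 = 34/3
d9 = 757/15
endpoint = (31/4, 2563/60)

Apply edit: d4 := 9/4
  d5 = d1 + d3 = 47/3
  d6 = 5 + d1*4 + d5 = 182/3
  d7 = d4 - d1 - d5 = -281/12
  d8 = d3*2 = 34/3
  d9 = d6/5 + d1 + d3*5 = 757/15
Walk from origin (0, 0):
  seg 1: up by d9 = 757/15 → (0, 757/15)
  seg 2: up by d4 = 9/4 → (0, 3163/60)
  seg 3: right by d2 = 20 → (20, 3163/60)
  seg 4: left by d1 = 10 → (10, 3163/60)
  seg 5: down by d1 = 10 → (10, 2563/60)
  seg 6: left by d4 = 9/4 → (31/4, 2563/60)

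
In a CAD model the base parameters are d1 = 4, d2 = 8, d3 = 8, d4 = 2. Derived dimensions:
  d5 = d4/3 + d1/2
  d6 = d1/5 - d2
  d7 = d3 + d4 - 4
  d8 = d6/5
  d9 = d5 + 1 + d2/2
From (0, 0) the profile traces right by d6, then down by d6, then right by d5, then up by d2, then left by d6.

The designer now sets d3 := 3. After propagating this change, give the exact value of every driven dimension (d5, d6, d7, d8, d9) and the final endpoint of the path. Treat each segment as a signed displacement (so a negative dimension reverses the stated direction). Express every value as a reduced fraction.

d5 = 8/3
d6 = -36/5
d7 = 1
d8 = -36/25
d9 = 23/3
endpoint = (8/3, 76/5)

Apply edit: d3 := 3
  d5 = d4/3 + d1/2 = 8/3
  d6 = d1/5 - d2 = -36/5
  d7 = d3 + d4 - 4 = 1
  d8 = d6/5 = -36/25
  d9 = d5 + 1 + d2/2 = 23/3
Walk from origin (0, 0):
  seg 1: right by d6 = -36/5 → (-36/5, 0)
  seg 2: down by d6 = -36/5 → (-36/5, 36/5)
  seg 3: right by d5 = 8/3 → (-68/15, 36/5)
  seg 4: up by d2 = 8 → (-68/15, 76/5)
  seg 5: left by d6 = -36/5 → (8/3, 76/5)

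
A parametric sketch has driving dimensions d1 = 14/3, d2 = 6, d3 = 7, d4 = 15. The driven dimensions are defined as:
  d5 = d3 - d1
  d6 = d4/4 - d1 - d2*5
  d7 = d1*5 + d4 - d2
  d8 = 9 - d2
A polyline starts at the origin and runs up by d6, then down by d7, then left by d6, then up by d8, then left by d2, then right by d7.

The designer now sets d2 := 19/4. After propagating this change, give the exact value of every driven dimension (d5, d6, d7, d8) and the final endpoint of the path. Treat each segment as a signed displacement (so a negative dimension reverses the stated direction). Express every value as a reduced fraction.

d5 = 7/3
d6 = -74/3
d7 = 403/12
d8 = 17/4
endpoint = (107/2, -54)

Apply edit: d2 := 19/4
  d5 = d3 - d1 = 7/3
  d6 = d4/4 - d1 - d2*5 = -74/3
  d7 = d1*5 + d4 - d2 = 403/12
  d8 = 9 - d2 = 17/4
Walk from origin (0, 0):
  seg 1: up by d6 = -74/3 → (0, -74/3)
  seg 2: down by d7 = 403/12 → (0, -233/4)
  seg 3: left by d6 = -74/3 → (74/3, -233/4)
  seg 4: up by d8 = 17/4 → (74/3, -54)
  seg 5: left by d2 = 19/4 → (239/12, -54)
  seg 6: right by d7 = 403/12 → (107/2, -54)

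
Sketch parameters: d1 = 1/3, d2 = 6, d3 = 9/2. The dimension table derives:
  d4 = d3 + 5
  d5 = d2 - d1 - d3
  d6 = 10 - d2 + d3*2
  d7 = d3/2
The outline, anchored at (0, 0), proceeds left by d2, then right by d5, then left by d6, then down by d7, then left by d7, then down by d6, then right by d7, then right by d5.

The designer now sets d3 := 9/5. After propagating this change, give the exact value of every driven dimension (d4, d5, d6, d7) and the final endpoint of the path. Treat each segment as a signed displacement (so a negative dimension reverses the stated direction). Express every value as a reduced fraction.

Apply edit: d3 := 9/5
  d4 = d3 + 5 = 34/5
  d5 = d2 - d1 - d3 = 58/15
  d6 = 10 - d2 + d3*2 = 38/5
  d7 = d3/2 = 9/10
Walk from origin (0, 0):
  seg 1: left by d2 = 6 → (-6, 0)
  seg 2: right by d5 = 58/15 → (-32/15, 0)
  seg 3: left by d6 = 38/5 → (-146/15, 0)
  seg 4: down by d7 = 9/10 → (-146/15, -9/10)
  seg 5: left by d7 = 9/10 → (-319/30, -9/10)
  seg 6: down by d6 = 38/5 → (-319/30, -17/2)
  seg 7: right by d7 = 9/10 → (-146/15, -17/2)
  seg 8: right by d5 = 58/15 → (-88/15, -17/2)

d4 = 34/5
d5 = 58/15
d6 = 38/5
d7 = 9/10
endpoint = (-88/15, -17/2)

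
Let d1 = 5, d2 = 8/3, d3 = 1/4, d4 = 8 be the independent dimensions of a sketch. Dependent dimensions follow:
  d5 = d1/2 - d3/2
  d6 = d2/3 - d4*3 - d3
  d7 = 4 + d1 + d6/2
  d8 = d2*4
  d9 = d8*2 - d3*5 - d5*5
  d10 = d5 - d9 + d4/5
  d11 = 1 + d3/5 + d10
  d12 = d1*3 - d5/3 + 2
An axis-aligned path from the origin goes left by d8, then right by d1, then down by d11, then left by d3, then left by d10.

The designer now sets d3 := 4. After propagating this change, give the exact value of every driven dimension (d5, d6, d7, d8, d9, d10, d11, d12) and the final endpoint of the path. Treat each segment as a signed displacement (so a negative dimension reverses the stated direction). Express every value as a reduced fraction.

d5 = 1/2
d6 = -244/9
d7 = -41/9
d8 = 32/3
d9 = -7/6
d10 = 49/15
d11 = 76/15
d12 = 101/6
endpoint = (-194/15, -76/15)

Apply edit: d3 := 4
  d5 = d1/2 - d3/2 = 1/2
  d6 = d2/3 - d4*3 - d3 = -244/9
  d7 = 4 + d1 + d6/2 = -41/9
  d8 = d2*4 = 32/3
  d9 = d8*2 - d3*5 - d5*5 = -7/6
  d10 = d5 - d9 + d4/5 = 49/15
  d11 = 1 + d3/5 + d10 = 76/15
  d12 = d1*3 - d5/3 + 2 = 101/6
Walk from origin (0, 0):
  seg 1: left by d8 = 32/3 → (-32/3, 0)
  seg 2: right by d1 = 5 → (-17/3, 0)
  seg 3: down by d11 = 76/15 → (-17/3, -76/15)
  seg 4: left by d3 = 4 → (-29/3, -76/15)
  seg 5: left by d10 = 49/15 → (-194/15, -76/15)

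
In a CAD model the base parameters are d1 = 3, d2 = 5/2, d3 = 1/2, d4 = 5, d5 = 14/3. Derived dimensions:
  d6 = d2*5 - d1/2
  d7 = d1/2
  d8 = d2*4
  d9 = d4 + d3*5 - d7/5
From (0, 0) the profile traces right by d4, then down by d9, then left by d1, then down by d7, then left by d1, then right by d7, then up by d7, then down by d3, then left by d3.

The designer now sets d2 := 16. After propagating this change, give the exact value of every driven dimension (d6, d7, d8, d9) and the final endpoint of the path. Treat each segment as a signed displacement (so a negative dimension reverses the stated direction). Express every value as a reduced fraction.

d6 = 157/2
d7 = 3/2
d8 = 64
d9 = 36/5
endpoint = (0, -77/10)

Apply edit: d2 := 16
  d6 = d2*5 - d1/2 = 157/2
  d7 = d1/2 = 3/2
  d8 = d2*4 = 64
  d9 = d4 + d3*5 - d7/5 = 36/5
Walk from origin (0, 0):
  seg 1: right by d4 = 5 → (5, 0)
  seg 2: down by d9 = 36/5 → (5, -36/5)
  seg 3: left by d1 = 3 → (2, -36/5)
  seg 4: down by d7 = 3/2 → (2, -87/10)
  seg 5: left by d1 = 3 → (-1, -87/10)
  seg 6: right by d7 = 3/2 → (1/2, -87/10)
  seg 7: up by d7 = 3/2 → (1/2, -36/5)
  seg 8: down by d3 = 1/2 → (1/2, -77/10)
  seg 9: left by d3 = 1/2 → (0, -77/10)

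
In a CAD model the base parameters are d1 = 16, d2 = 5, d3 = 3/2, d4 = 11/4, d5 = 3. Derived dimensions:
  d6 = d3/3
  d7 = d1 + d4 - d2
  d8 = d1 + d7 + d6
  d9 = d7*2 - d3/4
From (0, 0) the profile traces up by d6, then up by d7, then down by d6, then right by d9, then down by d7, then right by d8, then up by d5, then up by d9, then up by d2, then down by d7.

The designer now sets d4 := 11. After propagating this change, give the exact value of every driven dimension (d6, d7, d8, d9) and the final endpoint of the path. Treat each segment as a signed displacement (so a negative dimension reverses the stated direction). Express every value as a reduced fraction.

d6 = 1/2
d7 = 22
d8 = 77/2
d9 = 349/8
endpoint = (657/8, 237/8)

Apply edit: d4 := 11
  d6 = d3/3 = 1/2
  d7 = d1 + d4 - d2 = 22
  d8 = d1 + d7 + d6 = 77/2
  d9 = d7*2 - d3/4 = 349/8
Walk from origin (0, 0):
  seg 1: up by d6 = 1/2 → (0, 1/2)
  seg 2: up by d7 = 22 → (0, 45/2)
  seg 3: down by d6 = 1/2 → (0, 22)
  seg 4: right by d9 = 349/8 → (349/8, 22)
  seg 5: down by d7 = 22 → (349/8, 0)
  seg 6: right by d8 = 77/2 → (657/8, 0)
  seg 7: up by d5 = 3 → (657/8, 3)
  seg 8: up by d9 = 349/8 → (657/8, 373/8)
  seg 9: up by d2 = 5 → (657/8, 413/8)
  seg 10: down by d7 = 22 → (657/8, 237/8)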